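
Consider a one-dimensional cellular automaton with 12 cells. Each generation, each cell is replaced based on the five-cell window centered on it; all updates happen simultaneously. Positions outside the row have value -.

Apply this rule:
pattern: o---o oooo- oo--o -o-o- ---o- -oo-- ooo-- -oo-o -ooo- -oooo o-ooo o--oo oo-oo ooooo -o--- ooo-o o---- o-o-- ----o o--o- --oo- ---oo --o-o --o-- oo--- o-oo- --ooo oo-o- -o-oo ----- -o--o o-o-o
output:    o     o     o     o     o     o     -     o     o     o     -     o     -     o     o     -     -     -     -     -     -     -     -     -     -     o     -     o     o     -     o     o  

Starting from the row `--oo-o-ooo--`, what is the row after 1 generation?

---oooo-o---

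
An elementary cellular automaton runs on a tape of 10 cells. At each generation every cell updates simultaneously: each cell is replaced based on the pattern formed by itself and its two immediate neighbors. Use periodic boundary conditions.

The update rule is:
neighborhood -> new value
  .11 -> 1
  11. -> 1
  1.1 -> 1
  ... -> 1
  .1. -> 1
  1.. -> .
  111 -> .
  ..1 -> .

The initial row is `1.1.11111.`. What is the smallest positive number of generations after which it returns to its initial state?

11111...11
....1.1.1.
111.11111.
1.111...11
111.1.1.1.
1.11111111
111.......
1.1.11111.

8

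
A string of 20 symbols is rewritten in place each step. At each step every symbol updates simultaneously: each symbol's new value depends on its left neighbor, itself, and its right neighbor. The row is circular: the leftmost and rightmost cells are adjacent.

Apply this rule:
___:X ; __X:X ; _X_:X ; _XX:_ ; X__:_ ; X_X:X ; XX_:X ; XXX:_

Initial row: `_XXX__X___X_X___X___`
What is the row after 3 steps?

XX__XX_X_XXX_X_X_X_X

X__X_XX_XXXXX_XXX_XX
X_XXX_XX____XX__XX__
XX__XX_X_XXX_X_X_X_X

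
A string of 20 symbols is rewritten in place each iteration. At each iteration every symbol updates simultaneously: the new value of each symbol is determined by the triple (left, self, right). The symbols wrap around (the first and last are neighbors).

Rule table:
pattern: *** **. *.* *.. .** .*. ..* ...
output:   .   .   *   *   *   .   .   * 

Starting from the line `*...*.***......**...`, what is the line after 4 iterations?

.*.*.*.*.**..*.*.*.*

.**..**..*****.*.**.
.*.*.*.*.*....*.**.*
*.*.*.*.*.***..**.*.
.*.*.*.*.**..*.*.*.*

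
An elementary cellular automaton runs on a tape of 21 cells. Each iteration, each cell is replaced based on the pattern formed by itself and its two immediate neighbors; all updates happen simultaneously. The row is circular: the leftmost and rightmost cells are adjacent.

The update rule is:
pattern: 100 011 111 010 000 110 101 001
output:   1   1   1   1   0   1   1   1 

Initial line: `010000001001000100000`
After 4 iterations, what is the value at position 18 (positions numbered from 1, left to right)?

1

111000011111101110000
111100111111111111001
111111111111111111111
111111111111111111111
position 18 holds 1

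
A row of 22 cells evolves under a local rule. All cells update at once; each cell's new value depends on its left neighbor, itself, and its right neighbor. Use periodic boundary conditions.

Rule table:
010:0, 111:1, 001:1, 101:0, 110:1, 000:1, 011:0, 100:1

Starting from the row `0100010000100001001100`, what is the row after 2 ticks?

1011101111011110110111
1001100111001110010011

1001100111001110010011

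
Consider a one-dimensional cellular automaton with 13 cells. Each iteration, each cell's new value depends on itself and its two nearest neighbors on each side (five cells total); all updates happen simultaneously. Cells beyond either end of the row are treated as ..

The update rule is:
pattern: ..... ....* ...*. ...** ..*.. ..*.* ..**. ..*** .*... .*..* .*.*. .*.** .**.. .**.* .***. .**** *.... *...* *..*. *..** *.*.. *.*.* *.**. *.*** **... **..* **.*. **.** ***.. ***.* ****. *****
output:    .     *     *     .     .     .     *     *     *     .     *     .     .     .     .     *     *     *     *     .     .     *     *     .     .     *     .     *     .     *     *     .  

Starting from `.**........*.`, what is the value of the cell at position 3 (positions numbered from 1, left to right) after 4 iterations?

.*..*....**.*
*..*.***.*...
..*....*..**.
**.****...*..
position 3 holds .

.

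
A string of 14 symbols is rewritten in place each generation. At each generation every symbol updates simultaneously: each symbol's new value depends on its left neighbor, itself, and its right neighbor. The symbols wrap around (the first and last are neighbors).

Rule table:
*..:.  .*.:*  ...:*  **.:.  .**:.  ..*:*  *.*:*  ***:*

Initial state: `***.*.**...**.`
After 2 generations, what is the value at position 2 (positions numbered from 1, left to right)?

.*.***...**..*
***.*..**...**
position 2 holds *

*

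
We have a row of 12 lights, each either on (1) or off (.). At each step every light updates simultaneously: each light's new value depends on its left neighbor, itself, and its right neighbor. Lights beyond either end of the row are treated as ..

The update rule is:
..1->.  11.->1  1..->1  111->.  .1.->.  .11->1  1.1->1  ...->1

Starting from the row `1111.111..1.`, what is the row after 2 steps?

.1.1.11111..

1..111.11..1
.1.1.11111..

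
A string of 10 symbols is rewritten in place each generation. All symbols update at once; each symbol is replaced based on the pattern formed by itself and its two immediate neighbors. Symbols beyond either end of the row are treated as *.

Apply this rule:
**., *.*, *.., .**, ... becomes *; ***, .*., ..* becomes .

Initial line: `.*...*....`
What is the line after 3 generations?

....**.**.

generation 1: *.**..***.
generation 2: *****.*.**
generation 3: ....**.**.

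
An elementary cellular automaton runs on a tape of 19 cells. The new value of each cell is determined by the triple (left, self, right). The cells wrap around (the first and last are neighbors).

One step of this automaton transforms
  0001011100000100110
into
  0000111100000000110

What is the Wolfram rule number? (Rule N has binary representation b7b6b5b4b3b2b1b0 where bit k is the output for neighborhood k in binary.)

position 6: 111 → 1  (bit 7 = 1)
position 7: 110 → 1  (bit 6 = 1)
position 4: 101 → 1  (bit 5 = 1)
position 8: 100 → 0  (bit 4 = 0)
position 5: 011 → 1  (bit 3 = 1)
position 3: 010 → 0  (bit 2 = 0)
position 2: 001 → 0  (bit 1 = 0)
position 0: 000 → 0  (bit 0 = 0)
bits b7..b0 = 11101000 = 232

232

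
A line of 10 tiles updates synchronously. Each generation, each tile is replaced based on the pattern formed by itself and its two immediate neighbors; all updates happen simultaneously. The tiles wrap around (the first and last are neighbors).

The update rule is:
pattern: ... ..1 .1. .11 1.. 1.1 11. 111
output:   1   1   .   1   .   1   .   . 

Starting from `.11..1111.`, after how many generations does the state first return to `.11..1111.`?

11..11....
1..11..111
..11..11..
111..11..1
....11..11
.1111..11.
11....11..
1..1111..1
..11....11
.11..1111.

10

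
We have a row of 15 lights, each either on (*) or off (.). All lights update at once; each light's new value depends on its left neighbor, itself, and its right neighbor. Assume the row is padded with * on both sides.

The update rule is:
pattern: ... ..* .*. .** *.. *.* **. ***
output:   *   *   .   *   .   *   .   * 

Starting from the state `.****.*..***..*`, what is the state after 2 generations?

***.*..***..***

****.*..***..**
***.*..***..***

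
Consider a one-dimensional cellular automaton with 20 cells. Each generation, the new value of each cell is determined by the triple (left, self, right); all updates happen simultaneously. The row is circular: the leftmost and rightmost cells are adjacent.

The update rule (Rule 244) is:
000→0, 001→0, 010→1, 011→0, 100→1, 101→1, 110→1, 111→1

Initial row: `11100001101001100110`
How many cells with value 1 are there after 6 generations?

generation 1: 01110000111100110011
generation 2: 10111000011110011001
generation 3: 11011100001111001100
generation 4: 01101110000111100110
generation 5: 00110111000011110011
generation 6: 10011011100001111001
count of 1: 11

11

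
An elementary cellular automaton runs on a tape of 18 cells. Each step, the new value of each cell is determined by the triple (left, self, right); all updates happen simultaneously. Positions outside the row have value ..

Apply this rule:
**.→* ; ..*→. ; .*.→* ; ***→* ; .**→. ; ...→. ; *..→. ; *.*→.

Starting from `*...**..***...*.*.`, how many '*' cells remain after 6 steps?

*....*...**...*.*.
*....*....*...*.*.
*....*....*...*.*.  (fixed point — unchanged through step 6)
count of *: 5

5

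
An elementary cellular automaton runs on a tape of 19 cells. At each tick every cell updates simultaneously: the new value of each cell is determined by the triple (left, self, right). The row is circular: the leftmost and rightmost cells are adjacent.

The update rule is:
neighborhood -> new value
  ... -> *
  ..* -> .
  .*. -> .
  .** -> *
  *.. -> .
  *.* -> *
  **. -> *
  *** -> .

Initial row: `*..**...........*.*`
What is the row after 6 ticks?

*..**.*********..**
*..****.......*..*.
...*..*.*****.....*
.*.....**...*.***..
...***.**.*..**.*.*
.*.*.*****...***.*.

.*.*.*****...***.*.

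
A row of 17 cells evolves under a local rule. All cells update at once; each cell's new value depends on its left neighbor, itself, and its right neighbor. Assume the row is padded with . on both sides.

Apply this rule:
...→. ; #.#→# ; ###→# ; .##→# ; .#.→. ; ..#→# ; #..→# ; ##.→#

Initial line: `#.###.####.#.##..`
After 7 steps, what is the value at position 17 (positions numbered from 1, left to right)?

#

step 1: .##########.####.
step 2: #################
step 3: #################  (fixed point — unchanged through step 7)
position 17 holds #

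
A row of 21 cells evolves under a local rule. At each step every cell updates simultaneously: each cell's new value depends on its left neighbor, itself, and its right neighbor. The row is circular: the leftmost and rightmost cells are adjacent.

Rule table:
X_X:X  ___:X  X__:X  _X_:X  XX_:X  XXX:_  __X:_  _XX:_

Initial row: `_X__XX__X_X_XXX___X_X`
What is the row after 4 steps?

XX__XX___XX___XX_____

XXX__XX_XXXX__XXX_XXX
__XX__XX___XX___XX___
X__XX__XXX__XXX__XXXX
XX__XX___XX___XX_____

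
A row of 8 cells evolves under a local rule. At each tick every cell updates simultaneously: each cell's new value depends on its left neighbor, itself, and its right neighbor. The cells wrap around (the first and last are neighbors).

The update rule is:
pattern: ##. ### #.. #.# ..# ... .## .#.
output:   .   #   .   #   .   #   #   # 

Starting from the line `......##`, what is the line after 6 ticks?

tick 1: .####.#.
tick 2: .###.##.
tick 3: .##.##..
tick 4: .#.##..#
tick 5: ####...#
tick 6: ###..#.#

###..#.#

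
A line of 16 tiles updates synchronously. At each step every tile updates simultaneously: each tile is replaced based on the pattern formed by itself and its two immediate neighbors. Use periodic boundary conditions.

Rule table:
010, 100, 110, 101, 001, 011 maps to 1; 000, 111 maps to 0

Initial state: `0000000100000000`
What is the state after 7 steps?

1111111111111110

0000001110000000
0000011011000000
0000111111100000
0001100000110000
0011110001111000
0110011011001100
1111111111111110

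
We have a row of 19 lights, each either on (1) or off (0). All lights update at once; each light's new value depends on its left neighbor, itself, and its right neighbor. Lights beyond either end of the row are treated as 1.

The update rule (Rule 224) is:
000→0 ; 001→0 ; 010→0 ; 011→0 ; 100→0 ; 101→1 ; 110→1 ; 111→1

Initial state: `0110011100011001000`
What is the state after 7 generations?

1010001100001000000
1100000100000000000
1100000000000000000
1100000000000000000  (fixed point — unchanged through generation 7)

1100000000000000000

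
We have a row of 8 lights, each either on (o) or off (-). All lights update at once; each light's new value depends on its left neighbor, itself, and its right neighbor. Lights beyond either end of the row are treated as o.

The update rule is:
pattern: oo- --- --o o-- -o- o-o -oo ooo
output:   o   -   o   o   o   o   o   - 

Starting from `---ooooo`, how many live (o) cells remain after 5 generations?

o-oo----
ooooo--o
----oooo
o--oo---
oooooo-o
count of o: 7

7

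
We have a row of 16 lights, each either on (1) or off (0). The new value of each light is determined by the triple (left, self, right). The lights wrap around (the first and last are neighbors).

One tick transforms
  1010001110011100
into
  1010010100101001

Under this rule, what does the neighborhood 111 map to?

At position 7 the neighborhood is 111; the next row has 1 there.

1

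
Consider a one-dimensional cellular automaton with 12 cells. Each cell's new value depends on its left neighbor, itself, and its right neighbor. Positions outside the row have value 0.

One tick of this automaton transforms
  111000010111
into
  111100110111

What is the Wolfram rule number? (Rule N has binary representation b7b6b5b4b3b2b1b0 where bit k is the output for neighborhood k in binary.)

position 1: 111 → 1  (bit 7 = 1)
position 2: 110 → 1  (bit 6 = 1)
position 8: 101 → 0  (bit 5 = 0)
position 3: 100 → 1  (bit 4 = 1)
position 0: 011 → 1  (bit 3 = 1)
position 7: 010 → 1  (bit 2 = 1)
position 6: 001 → 1  (bit 1 = 1)
position 4: 000 → 0  (bit 0 = 0)
bits b7..b0 = 11011110 = 222

222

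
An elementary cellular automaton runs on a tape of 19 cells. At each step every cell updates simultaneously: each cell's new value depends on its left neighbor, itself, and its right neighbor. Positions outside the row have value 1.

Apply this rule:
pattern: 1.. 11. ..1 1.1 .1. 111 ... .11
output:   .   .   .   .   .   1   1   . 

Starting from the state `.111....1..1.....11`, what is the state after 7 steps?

..1..11......111..1
........1111..1....
.111111..11.....11.
..1111......111....
...11..1111..1..11.
.1......11.........
...1111....1111111.

...1111....1111111.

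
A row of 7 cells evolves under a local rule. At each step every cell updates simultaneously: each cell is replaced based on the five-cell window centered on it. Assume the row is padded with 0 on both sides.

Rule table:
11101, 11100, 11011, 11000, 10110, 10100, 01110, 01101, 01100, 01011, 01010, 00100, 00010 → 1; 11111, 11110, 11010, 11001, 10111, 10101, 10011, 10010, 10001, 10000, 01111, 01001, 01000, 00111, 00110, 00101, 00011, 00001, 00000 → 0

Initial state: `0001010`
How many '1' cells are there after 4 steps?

4

step 1: 0010110
step 2: 0101111
step 3: 1010001
step 4: 0110011
count of 1: 4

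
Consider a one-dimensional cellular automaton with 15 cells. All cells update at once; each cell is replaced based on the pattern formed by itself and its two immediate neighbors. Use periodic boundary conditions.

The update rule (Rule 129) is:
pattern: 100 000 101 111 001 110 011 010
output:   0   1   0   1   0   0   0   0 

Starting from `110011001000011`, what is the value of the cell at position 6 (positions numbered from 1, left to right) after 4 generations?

generation 1: 100000000011001
generation 2: 001111111000000
generation 3: 100111110011111
generation 4: 000011100001111
position 6 holds 1

1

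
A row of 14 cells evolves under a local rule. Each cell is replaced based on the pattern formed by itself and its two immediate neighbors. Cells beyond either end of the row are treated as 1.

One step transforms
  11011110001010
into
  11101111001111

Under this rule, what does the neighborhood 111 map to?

1

At position 0 the neighborhood is 111; the next row has 1 there.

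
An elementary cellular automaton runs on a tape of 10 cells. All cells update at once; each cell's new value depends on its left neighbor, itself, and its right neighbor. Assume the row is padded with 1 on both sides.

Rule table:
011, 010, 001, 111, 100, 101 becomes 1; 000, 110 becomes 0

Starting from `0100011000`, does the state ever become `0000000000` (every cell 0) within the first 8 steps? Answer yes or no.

no

1110110101
1101101111
1011011111
0110111111
1101111111
1011111111
0111111111
1111111111
step 8 is 1111111111, still not uniform 0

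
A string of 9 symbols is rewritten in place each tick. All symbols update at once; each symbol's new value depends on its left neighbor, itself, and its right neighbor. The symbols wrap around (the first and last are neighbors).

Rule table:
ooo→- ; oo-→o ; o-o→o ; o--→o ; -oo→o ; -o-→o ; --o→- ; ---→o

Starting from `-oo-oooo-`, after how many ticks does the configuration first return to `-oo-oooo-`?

tick 1: -oooo--oo
tick 2: oo--oo-oo
tick 3: -oo-oooo-

3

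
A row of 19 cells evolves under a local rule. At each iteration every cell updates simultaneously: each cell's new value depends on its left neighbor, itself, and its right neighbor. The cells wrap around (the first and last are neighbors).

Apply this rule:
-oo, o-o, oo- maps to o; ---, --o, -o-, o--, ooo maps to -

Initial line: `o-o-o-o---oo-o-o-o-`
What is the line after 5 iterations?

-o-o-o----ooo-o-o-o
o-o-o-----o-oo-o-o-
-o-o-------oooo-o-o
o-o--------o--oo-o-
-o------------ooo-o

-o------------ooo-o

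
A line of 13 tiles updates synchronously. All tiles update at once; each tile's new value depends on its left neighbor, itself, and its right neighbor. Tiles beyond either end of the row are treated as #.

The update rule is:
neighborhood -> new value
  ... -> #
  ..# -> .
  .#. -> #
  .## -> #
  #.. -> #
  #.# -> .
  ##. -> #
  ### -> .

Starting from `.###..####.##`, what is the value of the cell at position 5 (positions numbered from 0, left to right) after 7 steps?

.#.##.#..#.#.
.#.##.##.#.#.
.#.##.##.#.#.  (fixed point — unchanged through step 7)
position 5 holds .

.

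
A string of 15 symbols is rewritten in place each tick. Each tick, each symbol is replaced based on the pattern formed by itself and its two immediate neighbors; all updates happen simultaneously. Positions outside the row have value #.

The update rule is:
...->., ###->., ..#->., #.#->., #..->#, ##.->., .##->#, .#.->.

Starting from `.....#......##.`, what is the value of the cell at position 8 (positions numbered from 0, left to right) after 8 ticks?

.

#.....#.....#..
.#.....#.....#.
..#.....#......
#..#.....#.....
.#..#.....#....
..#..#.....#...
#..#..#.....#..
.#..#..#.....#.
position 8 holds .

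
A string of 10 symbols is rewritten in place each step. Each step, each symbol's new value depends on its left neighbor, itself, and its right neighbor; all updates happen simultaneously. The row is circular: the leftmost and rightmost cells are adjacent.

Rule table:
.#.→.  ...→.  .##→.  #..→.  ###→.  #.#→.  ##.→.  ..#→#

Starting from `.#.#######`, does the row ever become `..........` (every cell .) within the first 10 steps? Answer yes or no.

step 1: ..........
all cells are . at step 1

yes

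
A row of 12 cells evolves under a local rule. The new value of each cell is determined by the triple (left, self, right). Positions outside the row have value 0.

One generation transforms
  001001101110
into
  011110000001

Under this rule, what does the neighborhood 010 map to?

At position 2 the neighborhood is 010; the next row has 1 there.

1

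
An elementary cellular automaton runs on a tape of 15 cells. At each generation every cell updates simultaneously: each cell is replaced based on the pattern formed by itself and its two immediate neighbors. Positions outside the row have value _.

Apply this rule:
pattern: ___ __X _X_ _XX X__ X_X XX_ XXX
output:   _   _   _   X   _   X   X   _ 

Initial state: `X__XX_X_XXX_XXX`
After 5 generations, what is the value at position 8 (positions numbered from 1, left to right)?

_

___XXX_XX_XXX_X
___X_XXXXXX_XX_
____XX____XXXX_
____XX____X__X_
____XX_________
position 8 holds _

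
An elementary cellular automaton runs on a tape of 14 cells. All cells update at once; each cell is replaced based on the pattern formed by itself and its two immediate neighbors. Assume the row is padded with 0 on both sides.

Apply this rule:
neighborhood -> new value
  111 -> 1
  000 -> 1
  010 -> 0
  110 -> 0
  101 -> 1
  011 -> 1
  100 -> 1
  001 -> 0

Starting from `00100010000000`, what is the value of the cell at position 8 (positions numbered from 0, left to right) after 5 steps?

1

10011001111111
01010101111110
00101011111101
10010111111010
01001111110101
position 8 holds 1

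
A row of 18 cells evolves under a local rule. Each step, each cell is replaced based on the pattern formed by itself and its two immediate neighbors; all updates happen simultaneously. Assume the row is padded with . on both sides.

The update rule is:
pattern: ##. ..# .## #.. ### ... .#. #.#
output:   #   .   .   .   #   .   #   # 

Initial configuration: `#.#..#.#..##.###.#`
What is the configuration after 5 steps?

..#....#.......###

###..###...##.####
.##...##....##.###
..#....#.....##.##
..#....#......##.#
..#....#.......###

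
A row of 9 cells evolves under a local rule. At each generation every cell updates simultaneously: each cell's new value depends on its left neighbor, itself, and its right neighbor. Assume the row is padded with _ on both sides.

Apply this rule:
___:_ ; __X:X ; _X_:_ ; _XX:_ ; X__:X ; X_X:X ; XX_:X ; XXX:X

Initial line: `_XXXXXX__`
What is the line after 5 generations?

X_XXXXXX_
_X_XXXXXX
X_X_XXXXX
_X_X_XXXX
X_X_X_XXX

X_X_X_XXX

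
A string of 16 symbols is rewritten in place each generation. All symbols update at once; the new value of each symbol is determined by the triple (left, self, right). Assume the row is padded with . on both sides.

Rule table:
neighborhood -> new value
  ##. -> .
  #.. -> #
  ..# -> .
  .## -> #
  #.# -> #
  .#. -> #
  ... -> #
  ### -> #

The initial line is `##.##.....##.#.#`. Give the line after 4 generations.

#.####.######.##

#.##.####.#.####
###.####.######.
##.####.######.#
#.####.######.##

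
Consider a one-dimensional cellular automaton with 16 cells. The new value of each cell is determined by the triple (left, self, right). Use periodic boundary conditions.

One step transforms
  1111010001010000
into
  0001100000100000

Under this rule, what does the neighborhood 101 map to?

1

At position 4 the neighborhood is 101; the next row has 1 there.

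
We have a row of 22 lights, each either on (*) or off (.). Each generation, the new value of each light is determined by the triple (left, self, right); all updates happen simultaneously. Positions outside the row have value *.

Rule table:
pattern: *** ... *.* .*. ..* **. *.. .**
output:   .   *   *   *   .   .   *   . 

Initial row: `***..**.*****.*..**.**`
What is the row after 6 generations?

...*...*.....***...*..
**.***.*****....**.**.
..*...*.....***...*..*
*.***.*****....**.**..
.*...*.....***...*..*.
****.*****....**.**.**

****.*****....**.**.**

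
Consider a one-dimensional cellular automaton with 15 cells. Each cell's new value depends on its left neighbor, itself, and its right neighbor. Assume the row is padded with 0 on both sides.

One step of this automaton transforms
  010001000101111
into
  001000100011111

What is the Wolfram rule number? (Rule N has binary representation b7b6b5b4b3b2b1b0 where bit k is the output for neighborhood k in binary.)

248

position 12: 111 → 1  (bit 7 = 1)
position 14: 110 → 1  (bit 6 = 1)
position 10: 101 → 1  (bit 5 = 1)
position 2: 100 → 1  (bit 4 = 1)
position 11: 011 → 1  (bit 3 = 1)
position 1: 010 → 0  (bit 2 = 0)
position 0: 001 → 0  (bit 1 = 0)
position 3: 000 → 0  (bit 0 = 0)
bits b7..b0 = 11111000 = 248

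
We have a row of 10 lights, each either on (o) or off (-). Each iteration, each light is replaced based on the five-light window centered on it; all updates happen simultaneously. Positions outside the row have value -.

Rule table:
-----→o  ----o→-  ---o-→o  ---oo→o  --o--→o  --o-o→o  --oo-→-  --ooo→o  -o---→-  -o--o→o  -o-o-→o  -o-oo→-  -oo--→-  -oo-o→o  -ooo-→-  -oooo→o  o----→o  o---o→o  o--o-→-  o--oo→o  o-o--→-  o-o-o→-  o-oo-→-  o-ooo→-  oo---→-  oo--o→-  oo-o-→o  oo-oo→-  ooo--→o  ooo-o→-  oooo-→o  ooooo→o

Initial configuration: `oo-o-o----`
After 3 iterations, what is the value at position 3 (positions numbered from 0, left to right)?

o

-oo-o--ooo
o-oo-ooo-o
o--o----o-
position 3 holds o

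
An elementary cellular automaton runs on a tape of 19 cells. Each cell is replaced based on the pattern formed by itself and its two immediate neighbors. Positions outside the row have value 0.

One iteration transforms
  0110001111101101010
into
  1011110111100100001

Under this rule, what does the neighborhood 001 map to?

At position 0 the neighborhood is 001; the next row has 1 there.

1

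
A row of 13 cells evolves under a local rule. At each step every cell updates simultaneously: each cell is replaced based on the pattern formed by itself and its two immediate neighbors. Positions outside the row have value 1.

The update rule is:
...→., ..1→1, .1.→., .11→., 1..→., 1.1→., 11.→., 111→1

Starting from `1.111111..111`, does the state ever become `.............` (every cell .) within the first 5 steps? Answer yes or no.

step 1: ...1111..1.11
step 2: ..1.11..1...1
step 3: .1.....1...1.
step 4: ......1...1..
step 5: .....1...1..1
step 5 is .....1...1..1, still not uniform .

no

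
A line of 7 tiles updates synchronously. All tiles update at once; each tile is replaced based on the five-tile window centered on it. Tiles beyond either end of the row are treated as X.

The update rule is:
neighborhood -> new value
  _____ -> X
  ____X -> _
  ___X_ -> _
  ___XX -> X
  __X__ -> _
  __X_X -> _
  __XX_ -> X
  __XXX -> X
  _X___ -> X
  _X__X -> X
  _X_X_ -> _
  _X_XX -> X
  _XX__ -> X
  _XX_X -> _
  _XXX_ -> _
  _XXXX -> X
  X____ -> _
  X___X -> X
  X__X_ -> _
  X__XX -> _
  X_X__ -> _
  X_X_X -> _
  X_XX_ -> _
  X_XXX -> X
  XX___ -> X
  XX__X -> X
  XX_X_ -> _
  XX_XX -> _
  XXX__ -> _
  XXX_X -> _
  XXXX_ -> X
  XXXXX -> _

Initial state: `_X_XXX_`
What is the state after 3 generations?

__XX___

__XX___
X_XXXXX
__XX___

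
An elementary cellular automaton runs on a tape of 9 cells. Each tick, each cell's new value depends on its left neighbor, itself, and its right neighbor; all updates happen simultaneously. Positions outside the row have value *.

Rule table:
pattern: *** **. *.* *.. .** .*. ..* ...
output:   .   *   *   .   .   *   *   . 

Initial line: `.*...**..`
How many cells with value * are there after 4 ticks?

2

**..*.*.*
.*.*****.
***....**
..*...*..
count of *: 2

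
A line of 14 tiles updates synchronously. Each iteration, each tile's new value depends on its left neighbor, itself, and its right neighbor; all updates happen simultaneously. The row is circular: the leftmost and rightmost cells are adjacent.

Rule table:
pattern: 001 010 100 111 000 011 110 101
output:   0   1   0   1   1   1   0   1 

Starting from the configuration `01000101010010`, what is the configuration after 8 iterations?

11100011100101

01010111110010
01111111100010
01111111001010
01111110001110
01111100101100
01111000111001
11110010110001
11100011100101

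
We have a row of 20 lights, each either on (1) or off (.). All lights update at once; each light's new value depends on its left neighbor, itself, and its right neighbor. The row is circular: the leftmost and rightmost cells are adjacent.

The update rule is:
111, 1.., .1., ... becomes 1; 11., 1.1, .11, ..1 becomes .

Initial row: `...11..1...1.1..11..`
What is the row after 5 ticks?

111.1111111.1.....11

11...1.111.1.11...11
1.11.1..1..1...11..1
.....11.11.111...1..
1111........1.11.111
111.1111111.1.....11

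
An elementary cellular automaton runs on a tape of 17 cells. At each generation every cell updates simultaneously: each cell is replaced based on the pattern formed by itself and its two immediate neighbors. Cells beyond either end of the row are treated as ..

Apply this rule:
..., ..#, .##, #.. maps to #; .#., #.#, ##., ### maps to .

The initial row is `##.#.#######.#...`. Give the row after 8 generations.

.##.####.#######.

#....#........###
.####.#########..
##....#........##
#.####.#########.
..#....#........#
##.####.########.
#..#....#.......#
.##.####.#######.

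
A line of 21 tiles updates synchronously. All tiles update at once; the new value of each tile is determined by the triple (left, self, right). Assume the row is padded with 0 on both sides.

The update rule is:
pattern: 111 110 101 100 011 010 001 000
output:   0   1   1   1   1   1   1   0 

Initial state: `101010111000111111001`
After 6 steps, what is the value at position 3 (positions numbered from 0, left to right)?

111111101101100001111
100000111111110011001
110001100000011111111
111011110000110000001
101110011001111000011
111011111111001100111
position 3 holds 0

0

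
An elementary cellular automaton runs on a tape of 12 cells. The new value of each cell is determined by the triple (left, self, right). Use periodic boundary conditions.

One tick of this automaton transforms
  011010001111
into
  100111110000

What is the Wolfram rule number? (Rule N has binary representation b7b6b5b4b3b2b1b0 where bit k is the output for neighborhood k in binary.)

position 9: 111 → 0  (bit 7 = 0)
position 2: 110 → 0  (bit 6 = 0)
position 0: 101 → 1  (bit 5 = 1)
position 5: 100 → 1  (bit 4 = 1)
position 1: 011 → 0  (bit 3 = 0)
position 4: 010 → 1  (bit 2 = 1)
position 7: 001 → 1  (bit 1 = 1)
position 6: 000 → 1  (bit 0 = 1)
bits b7..b0 = 00110111 = 55

55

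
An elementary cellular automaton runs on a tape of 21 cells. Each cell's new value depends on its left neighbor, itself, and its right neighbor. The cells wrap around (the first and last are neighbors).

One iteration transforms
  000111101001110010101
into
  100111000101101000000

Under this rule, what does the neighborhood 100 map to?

At position 0 the neighborhood is 100; the next row has 1 there.

1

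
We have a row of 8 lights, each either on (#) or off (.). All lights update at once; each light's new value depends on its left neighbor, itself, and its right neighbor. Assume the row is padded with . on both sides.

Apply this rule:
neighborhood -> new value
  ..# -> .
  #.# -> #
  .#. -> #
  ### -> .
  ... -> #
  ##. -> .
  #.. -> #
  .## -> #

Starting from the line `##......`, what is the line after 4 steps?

##.#....

#.######
###.....
#..#####
##.#....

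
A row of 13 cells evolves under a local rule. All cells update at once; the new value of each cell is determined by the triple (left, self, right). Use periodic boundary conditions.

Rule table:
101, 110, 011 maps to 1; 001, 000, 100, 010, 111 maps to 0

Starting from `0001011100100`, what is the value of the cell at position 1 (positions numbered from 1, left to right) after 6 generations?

0

0000110100000
0000111000000
0000101000000
0000010000000
0000000000000
0000000000000
position 1 holds 0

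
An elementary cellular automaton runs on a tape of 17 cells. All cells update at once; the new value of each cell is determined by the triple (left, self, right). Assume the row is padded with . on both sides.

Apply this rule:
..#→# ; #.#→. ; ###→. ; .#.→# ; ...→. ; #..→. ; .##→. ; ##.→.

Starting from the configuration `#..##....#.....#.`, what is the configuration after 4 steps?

#.#.....##....##.
#.#....#.....#...
#.#...##....##...
#.#..#.....#.....

#.#..#.....#.....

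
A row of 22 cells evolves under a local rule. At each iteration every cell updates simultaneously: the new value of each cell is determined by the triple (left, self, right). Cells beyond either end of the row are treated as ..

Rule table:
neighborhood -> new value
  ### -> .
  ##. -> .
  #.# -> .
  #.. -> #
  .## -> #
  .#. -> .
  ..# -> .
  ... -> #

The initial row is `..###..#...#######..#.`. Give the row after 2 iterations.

#.#..#..##.#......#..#
...#..#.#...#####..#..

...#..#.#...#####..#..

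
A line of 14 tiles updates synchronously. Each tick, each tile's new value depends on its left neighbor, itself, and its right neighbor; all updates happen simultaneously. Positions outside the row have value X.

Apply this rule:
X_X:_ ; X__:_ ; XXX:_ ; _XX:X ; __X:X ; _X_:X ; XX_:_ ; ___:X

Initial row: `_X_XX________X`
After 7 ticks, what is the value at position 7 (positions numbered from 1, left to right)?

_

_X_X__XXXXXXXX
_X_X_XX_______
_X_X_X__XXXXXX
_X_X_X_XX_____
_X_X_X_X__XXXX
_X_X_X_X_XX___
_X_X_X_X_X__XX
position 7 holds _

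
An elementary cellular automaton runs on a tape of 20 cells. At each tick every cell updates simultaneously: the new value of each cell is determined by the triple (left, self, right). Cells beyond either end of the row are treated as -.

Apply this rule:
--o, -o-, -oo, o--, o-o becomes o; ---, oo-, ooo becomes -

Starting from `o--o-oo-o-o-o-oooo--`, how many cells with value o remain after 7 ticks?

tick 1: oooooo-oooooooo---o-
tick 2: o-----oo-------o-ooo
tick 3: oo---oo-o-----oooo--
tick 4: o-o-oo-ooo---oo---o-
tick 5: ooooo-oo--o-oo-o-ooo
tick 6: o----oo-ooooo-oooo--
tick 7: oo--oo-oo----oo---o-
count of o: 9

9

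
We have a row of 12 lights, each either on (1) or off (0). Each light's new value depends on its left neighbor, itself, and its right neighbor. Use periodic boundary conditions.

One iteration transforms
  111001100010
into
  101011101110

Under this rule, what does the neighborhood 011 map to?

1

At position 0 the neighborhood is 011; the next row has 1 there.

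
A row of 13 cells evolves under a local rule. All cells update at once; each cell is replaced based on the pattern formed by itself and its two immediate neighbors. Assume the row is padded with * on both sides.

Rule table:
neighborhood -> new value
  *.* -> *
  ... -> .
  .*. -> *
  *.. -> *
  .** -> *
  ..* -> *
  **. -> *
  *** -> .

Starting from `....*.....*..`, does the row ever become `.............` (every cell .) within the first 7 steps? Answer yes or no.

no

*..***...****
****.**.**...
...********.*
*.**......***
*****....**..
....**..*****
*..******....
step 7 is *..******...., still not uniform .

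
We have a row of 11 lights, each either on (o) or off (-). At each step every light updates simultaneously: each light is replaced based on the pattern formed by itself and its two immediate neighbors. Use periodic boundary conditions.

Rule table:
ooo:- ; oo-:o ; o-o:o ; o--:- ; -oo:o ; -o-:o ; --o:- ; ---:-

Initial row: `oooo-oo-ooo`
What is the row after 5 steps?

---oooooo--
---o----o--
---o----o--  (fixed point — unchanged through step 5)

---o----o--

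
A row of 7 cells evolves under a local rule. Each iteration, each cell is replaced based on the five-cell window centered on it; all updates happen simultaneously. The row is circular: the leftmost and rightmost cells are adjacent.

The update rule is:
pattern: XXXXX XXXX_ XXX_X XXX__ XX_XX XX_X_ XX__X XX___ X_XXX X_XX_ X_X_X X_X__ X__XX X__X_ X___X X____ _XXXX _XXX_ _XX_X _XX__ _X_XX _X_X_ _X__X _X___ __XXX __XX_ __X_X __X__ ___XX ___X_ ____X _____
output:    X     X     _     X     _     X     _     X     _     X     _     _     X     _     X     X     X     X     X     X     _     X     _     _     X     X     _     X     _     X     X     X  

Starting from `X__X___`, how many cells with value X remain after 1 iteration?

4

X__X_XX
count of X: 4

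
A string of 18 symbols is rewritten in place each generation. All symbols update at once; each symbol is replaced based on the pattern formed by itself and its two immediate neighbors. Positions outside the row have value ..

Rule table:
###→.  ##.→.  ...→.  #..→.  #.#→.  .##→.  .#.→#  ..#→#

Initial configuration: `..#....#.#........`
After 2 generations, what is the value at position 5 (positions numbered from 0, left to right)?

.##...##.#........
#....#...#........
position 5 holds #

#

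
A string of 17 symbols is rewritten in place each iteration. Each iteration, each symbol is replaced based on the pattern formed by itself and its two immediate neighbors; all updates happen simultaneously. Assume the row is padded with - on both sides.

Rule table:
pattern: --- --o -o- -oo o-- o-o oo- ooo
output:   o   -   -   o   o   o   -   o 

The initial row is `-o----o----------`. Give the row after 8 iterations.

--oooooooo-o-o-o-

iteration 1: --ooo--oooooooooo
iteration 2: o-oo-o-ooooooooo-
iteration 3: -oo-o-ooooooooo-o
iteration 4: -o-o-ooooooooo-o-
iteration 5: --o-ooooooooo-o-o
iteration 6: o--ooooooooo-o-o-
iteration 7: -o-oooooooo-o-o-o
iteration 8: --oooooooo-o-o-o-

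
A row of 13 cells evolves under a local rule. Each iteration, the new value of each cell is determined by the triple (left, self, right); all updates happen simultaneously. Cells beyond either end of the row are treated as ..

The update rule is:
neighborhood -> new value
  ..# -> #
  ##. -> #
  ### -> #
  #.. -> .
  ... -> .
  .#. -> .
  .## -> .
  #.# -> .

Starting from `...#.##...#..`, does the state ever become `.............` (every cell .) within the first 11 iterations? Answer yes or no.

..#...#..#...
.#...#..#....
#...#..#.....
...#..#......
..#..#.......
.#..#........
#..#.........
..#..........
.#...........
#............
.............
all cells are . at iteration 11

yes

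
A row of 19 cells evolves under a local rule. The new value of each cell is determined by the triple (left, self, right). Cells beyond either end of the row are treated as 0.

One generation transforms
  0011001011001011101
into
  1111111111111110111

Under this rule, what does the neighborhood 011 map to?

1

At position 2 the neighborhood is 011; the next row has 1 there.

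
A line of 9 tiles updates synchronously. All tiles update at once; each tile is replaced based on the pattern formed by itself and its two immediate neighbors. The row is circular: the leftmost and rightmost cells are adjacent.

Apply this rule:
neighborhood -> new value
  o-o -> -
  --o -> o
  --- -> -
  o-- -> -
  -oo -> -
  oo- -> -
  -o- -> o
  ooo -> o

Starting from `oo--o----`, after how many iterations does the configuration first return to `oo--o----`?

iteration 1: ---oo---o
iteration 2: --o----oo
iteration 3: -oo---o--
iteration 4: o----oo--
iteration 5: o---o---o
iteration 6: ---oo--o-
iteration 7: --o---oo-
iteration 8: -oo--o---
iteration 9: o---oo---
iteration 10: o--o----o
iteration 11: --oo---o-
iteration 12: -o----oo-
iteration 13: oo---o---
iteration 14: ----oo--o
iteration 15: ---o---oo
iteration 16: --oo--o--
iteration 17: -o---oo--
iteration 18: oo--o----

18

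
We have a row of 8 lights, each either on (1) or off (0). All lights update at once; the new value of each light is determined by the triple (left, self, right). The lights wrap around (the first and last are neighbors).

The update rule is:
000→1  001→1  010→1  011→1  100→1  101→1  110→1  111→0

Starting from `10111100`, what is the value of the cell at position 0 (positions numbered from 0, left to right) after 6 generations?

0

11100111
00111100
11100111  (repeats generation 1; period 2)
generation 6: 00111100
position 0 holds 0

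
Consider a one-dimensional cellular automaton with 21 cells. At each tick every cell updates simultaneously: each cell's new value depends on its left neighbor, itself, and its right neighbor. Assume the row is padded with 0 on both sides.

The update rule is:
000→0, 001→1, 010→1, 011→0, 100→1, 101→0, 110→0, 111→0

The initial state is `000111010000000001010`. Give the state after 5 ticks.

000110000011011011100

tick 1: 001000011000000011011
tick 2: 011100100100000100000
tick 3: 100011111110001110000
tick 4: 110100000001010001000
tick 5: 000110000011011011100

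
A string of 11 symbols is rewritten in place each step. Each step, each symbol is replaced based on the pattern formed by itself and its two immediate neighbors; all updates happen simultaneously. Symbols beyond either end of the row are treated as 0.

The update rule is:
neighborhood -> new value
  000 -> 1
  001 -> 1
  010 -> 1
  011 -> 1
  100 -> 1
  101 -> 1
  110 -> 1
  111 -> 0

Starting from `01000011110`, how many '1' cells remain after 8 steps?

11111110011
10000011111
11111110001
10000011111  (repeats step 2; period 2)
step 8: 10000011111
count of 1: 6

6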